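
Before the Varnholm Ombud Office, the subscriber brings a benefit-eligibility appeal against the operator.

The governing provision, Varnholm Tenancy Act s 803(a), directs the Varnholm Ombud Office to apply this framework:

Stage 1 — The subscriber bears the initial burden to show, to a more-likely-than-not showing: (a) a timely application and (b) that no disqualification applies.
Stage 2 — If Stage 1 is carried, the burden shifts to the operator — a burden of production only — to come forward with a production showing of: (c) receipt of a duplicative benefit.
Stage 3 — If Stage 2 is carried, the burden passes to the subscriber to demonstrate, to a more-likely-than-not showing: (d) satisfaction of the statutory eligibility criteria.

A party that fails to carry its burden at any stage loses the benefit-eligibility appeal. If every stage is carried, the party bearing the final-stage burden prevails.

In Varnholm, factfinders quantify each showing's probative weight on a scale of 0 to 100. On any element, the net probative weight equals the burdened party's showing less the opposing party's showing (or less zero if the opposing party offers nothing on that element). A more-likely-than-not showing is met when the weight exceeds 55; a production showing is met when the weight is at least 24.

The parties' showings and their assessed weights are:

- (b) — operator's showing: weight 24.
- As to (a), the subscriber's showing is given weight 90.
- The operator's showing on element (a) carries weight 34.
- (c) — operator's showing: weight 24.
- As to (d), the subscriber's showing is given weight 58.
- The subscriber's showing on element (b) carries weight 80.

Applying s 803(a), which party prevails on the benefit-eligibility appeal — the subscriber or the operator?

Stage 1 (subscriber, a more-likely-than-not showing, weight exceeds 55): (a) net 90−34=56 > 55 — meets; (b) net 80−24=56 > 55 — meets.
  Stage 1 is satisfied; the onus moves to the operator.
Stage 2 (operator, a production showing, weight is at least 24): (c) 24 ≥ 24 — meets.
  All elements met. The burden passes to the subscriber.
Stage 3 (subscriber, a more-likely-than-not showing, weight exceeds 55): (d) 58 > 55 — meets.
  All elements met at the final stage.
With every stage satisfied, the subscriber prevails.

subscriber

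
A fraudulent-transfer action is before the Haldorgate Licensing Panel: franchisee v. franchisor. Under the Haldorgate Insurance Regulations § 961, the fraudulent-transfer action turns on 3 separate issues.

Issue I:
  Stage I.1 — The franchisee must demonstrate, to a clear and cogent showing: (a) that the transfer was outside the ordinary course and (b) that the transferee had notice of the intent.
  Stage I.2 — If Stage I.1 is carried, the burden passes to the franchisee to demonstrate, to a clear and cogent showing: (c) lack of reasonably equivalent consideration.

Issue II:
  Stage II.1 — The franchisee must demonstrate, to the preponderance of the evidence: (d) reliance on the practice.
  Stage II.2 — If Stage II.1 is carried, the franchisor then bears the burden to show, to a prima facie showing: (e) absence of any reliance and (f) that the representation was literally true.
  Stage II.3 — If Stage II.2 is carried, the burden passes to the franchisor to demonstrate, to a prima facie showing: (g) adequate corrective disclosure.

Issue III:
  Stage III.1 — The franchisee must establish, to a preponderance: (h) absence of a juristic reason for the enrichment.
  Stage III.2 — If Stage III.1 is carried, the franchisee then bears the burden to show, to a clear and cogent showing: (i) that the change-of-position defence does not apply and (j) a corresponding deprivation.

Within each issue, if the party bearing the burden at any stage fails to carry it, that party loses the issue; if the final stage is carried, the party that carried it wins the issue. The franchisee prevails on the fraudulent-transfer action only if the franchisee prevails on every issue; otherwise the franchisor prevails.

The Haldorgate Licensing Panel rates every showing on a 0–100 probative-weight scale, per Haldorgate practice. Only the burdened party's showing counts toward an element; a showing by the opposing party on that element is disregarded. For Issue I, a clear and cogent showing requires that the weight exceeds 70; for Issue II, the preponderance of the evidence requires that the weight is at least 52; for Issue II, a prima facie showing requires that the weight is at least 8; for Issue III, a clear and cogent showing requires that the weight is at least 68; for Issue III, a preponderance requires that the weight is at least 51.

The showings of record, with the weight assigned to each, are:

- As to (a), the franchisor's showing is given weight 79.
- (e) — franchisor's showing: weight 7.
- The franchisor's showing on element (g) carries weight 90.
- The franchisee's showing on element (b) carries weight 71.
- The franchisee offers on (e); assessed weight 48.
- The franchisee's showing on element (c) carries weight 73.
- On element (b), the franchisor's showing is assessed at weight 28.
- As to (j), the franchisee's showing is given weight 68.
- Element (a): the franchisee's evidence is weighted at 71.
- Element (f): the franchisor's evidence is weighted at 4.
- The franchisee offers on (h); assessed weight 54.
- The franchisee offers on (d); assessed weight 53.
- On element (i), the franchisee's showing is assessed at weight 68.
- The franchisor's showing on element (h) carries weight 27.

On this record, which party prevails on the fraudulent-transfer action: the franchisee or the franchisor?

— Issue I —
Stage I.1 (franchisee, a clear and cogent showing, weight exceeds 70): (a) 71 (franchisor's 79 disregarded) > 70 — meets; (b) 71 (franchisor's 28 disregarded) > 70 — meets.
  Stage I.1 is satisfied; the franchisee continues to bear the burden.
Stage I.2 (franchisee, a clear and cogent showing, weight exceeds 70): (c) 73 > 70 — meets.
  All elements met at the final stage.
All stages carried — the franchisee prevails on this issue.
— Issue II —
Stage II.1 — burden on franchisee; standard: the preponderance of the evidence (weight is at least 52).
    (d): 53 ≥ 52 [met]
  All elements met. The burden passes to the franchisor.
Stage II.2 — burden on franchisor; standard: a prima facie showing (weight is at least 8).
    (e): 7 (franchisee's 48 disregarded) < 8 [not met]
    (f): 4 < 8 [not met]
  Stage II.2 not carried; the franchisor fails its burden.
The analysis ends at Stage II.2; the franchisee prevails on this issue.
— Issue III —
Stage III.1 (franchisee, a preponderance, weight is at least 51): (h) 54 (franchisor's 27 disregarded) ≥ 51 — meets.
  Stage III.1 carried; the burden remains with the franchisee.
Stage III.2 (franchisee, a clear and cogent showing, weight is at least 68): (i) 68 ≥ 68 — meets; (j) 68 ≥ 68 — meets.
  All elements met at the final stage.
Every stage carried; the franchisee prevails on this issue.
Per-issue: Issue I → franchisee; Issue II → franchisee; Issue III → franchisee. The franchisee must prevail on every issue; overall, the franchisee prevails.

franchisee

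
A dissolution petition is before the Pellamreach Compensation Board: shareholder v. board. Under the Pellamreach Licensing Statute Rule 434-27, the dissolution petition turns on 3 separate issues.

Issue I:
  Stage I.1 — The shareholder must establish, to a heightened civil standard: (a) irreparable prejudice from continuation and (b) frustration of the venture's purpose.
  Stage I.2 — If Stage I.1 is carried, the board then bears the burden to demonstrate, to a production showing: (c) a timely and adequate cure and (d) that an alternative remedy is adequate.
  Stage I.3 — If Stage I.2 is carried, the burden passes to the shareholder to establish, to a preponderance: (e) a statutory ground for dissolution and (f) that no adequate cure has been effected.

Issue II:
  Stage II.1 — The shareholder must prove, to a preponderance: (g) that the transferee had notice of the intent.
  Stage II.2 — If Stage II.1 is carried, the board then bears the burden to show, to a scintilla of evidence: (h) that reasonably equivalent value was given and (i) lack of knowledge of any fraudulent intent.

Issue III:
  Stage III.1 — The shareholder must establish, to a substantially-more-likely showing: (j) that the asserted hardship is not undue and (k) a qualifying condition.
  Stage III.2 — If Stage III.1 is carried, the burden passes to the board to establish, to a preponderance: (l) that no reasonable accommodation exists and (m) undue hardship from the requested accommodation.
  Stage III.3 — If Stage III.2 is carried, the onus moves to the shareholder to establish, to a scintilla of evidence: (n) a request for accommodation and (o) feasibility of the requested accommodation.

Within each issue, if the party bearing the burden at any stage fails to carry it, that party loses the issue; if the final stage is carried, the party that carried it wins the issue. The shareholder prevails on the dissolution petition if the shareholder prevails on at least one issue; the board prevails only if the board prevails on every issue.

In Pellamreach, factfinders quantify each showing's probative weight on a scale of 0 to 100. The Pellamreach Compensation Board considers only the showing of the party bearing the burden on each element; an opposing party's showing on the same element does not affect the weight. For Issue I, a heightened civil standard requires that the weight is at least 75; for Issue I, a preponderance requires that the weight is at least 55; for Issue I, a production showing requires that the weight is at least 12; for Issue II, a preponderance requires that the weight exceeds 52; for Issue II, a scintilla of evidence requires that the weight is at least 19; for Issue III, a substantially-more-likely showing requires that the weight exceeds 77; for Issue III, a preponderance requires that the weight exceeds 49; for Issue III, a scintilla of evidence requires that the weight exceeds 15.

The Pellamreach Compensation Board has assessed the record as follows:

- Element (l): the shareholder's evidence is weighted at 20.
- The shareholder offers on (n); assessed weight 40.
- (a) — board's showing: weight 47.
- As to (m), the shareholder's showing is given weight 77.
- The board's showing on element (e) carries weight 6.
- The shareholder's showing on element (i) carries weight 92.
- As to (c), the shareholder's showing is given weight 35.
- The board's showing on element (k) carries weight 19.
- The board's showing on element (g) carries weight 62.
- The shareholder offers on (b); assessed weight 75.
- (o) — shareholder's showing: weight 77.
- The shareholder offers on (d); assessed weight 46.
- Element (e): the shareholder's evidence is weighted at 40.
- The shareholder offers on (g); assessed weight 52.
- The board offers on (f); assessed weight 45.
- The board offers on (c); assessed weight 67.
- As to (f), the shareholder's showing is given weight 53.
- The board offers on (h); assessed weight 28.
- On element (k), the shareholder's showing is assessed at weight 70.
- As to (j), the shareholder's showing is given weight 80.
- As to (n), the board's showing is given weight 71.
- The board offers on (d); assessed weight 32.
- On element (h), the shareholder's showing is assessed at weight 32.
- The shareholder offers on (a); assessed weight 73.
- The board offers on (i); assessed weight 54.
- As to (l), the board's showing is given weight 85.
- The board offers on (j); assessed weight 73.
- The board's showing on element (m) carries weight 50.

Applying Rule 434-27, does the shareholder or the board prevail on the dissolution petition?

— Issue I —
At Stage I.1 the shareholder must meet a heightened civil standard (weight is at least 75): on (a) the weight is 73 (the board's 47 is given no effect), which does not reach 75, so (a) does not meet the standard; on (b) the weight is 75, ≥ 75, so (b) meets the standard.
  Stage I.1 not carried; the shareholder fails its burden.
The analysis ends at Stage I.1; the board prevails on this issue.
— Issue II —
At Stage II.1 the shareholder must meet a preponderance (weight exceeds 52): on (g) the weight is 52 (the board's 62 is given no effect), ≤ 52, so (g) does not meet the standard.
  Not every element is met, so the shareholder fails to carry Stage II.1.
So the board prevails on this issue.
— Issue III —
At Stage III.1 the shareholder must meet a substantially-more-likely showing (weight exceeds 77): on (j) the weight is 80 (the board's 73 is given no effect), > 77, so (j) meets the standard; on (k) the weight is 70 (the board's 19 is given no effect), ≤ 77, so (k) does not meet the standard.
  Stage III.1 not carried; the shareholder fails its burden.
So the board prevails on this issue.
Per-issue: Issue I → board; Issue II → board; Issue III → board. The shareholder must prevail on at least one issue; overall, the board prevails.

board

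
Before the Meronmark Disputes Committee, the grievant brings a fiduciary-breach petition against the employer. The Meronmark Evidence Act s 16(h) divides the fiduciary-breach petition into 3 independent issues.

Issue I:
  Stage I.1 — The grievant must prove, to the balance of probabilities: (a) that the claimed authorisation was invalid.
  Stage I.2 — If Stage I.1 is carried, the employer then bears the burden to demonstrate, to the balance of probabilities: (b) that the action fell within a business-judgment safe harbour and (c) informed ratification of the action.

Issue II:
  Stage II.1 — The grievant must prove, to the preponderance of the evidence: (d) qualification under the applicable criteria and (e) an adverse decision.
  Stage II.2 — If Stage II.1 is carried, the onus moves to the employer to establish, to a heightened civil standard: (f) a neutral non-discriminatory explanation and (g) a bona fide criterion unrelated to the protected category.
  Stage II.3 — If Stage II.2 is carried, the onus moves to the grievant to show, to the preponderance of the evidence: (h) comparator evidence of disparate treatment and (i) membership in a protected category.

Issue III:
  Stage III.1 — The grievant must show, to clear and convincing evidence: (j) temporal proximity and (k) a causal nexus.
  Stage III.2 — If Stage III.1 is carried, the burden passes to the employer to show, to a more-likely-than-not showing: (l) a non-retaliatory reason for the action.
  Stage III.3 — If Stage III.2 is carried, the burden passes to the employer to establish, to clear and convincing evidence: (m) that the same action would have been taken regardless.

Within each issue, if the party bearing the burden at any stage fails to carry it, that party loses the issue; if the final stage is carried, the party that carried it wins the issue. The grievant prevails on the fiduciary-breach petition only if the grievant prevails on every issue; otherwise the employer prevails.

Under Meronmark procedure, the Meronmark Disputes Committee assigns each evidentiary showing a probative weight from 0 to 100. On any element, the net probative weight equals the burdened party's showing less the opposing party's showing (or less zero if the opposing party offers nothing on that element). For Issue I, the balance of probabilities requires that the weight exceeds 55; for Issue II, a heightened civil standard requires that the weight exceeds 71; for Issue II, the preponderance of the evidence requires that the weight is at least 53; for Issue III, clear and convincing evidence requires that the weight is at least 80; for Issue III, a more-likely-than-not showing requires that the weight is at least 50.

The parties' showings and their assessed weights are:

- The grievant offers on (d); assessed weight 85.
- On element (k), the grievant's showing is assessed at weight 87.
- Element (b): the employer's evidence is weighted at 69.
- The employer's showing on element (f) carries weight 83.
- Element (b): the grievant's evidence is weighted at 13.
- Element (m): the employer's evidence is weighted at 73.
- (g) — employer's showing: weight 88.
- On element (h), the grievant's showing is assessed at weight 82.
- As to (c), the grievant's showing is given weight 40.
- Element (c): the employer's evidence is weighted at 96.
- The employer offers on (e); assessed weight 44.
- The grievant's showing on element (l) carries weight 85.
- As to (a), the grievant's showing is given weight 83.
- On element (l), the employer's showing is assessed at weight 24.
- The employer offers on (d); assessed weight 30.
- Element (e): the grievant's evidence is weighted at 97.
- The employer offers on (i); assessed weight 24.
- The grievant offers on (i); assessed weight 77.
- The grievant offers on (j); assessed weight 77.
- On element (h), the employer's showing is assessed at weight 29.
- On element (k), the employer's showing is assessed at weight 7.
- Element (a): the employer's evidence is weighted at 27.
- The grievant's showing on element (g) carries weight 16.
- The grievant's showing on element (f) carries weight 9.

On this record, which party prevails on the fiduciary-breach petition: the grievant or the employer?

employer

— Issue I —
Stage I.1 — burden on grievant; standard: the balance of probabilities (weight exceeds 55).
    (a): 83 − 27 = 56 > 55 [met]
  Stage I.1 is satisfied; the onus moves to the employer.
Stage I.2 — burden on employer; standard: the balance of probabilities (weight exceeds 55).
    (b): 69 − 13 = 56 > 55 [met]
    (c): 96 − 40 = 56 > 55 [met]
  The employer carries the last stage.
With every stage satisfied, the employer prevails on this issue.
— Issue II —
At Stage II.1 the grievant must meet the preponderance of the evidence (weight is at least 53): on (d) the weight is 85 less the opposing 30 gives net 55, ≥ 53, so (d) meets the standard; on (e) the weight is 97 less the opposing 44 gives net 53, ≥ 53, so (e) meets the standard.
  Stage II.1 carried; the burden shifts to the employer.
At Stage II.2 the employer must meet a heightened civil standard (weight exceeds 71): on (f) the weight is 83 less the opposing 9 gives net 74, > 71, so (f) meets the standard; on (g) the weight is 88 less the opposing 16 gives net 72, which does exceed 71, so (g) meets the standard.
  All elements met. The burden passes to the grievant.
At Stage II.3 the grievant must meet the preponderance of the evidence (weight is at least 53): on (h) the weight is 82 less the opposing 29 gives net 53, which does reach 53, so (h) meets the standard; on (i) the weight is 77 less the opposing 24 gives net 53, which does reach 53, so (i) meets the standard.
  All elements met at the final stage.
Every stage carried; the grievant prevails on this issue.
— Issue III —
Stage III.1 (grievant, clear and convincing evidence, weight is at least 80): (j) 77 < 80 — fails; (k) net 87−7=80 ≥ 80 — meets.
  Stage III.1 not carried; the grievant fails its burden.
The analysis ends at Stage III.1; the employer prevails on this issue.
Per-issue: Issue I → employer; Issue II → grievant; Issue III → employer. The grievant must prevail on every issue; overall, the employer prevails.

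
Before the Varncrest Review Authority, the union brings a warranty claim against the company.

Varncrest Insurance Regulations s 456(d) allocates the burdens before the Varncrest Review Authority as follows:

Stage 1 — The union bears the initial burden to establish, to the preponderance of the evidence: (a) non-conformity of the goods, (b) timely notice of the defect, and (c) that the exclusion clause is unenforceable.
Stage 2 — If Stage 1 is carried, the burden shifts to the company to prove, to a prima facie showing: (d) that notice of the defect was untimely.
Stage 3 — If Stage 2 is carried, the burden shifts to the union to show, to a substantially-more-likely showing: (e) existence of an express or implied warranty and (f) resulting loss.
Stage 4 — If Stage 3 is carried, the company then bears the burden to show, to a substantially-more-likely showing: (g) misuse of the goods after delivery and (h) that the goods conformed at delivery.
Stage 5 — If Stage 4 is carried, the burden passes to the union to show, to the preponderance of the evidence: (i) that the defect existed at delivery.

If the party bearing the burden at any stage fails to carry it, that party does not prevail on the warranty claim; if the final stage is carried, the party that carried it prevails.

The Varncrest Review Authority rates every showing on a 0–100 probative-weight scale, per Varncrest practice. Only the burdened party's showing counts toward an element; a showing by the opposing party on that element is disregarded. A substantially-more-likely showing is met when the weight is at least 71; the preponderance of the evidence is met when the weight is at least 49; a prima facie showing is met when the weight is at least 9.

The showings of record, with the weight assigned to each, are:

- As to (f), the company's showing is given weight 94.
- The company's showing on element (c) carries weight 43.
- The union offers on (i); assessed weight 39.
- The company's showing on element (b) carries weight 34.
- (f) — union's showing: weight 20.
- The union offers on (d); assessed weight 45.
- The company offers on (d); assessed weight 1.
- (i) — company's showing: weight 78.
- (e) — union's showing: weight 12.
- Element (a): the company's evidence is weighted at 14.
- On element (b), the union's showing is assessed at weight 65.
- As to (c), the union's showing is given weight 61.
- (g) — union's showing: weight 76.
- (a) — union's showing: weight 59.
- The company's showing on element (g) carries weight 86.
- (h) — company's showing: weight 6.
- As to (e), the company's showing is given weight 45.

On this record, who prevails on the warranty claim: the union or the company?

union

Stage 1 — burden on union; standard: the preponderance of the evidence (weight is at least 49).
    (a): 59 (company's 14 disregarded) ≥ 49 [met]
    (b): 65 (company's 34 disregarded) ≥ 49 [met]
    (c): 61 (company's 43 disregarded) ≥ 49 [met]
  All elements met. The burden passes to the company.
Stage 2 — burden on company; standard: a prima facie showing (weight is at least 9).
    (d): 1 (union's 45 disregarded) < 9 [not met]
  Stage 2 not carried; the company fails its burden.
So the union prevails.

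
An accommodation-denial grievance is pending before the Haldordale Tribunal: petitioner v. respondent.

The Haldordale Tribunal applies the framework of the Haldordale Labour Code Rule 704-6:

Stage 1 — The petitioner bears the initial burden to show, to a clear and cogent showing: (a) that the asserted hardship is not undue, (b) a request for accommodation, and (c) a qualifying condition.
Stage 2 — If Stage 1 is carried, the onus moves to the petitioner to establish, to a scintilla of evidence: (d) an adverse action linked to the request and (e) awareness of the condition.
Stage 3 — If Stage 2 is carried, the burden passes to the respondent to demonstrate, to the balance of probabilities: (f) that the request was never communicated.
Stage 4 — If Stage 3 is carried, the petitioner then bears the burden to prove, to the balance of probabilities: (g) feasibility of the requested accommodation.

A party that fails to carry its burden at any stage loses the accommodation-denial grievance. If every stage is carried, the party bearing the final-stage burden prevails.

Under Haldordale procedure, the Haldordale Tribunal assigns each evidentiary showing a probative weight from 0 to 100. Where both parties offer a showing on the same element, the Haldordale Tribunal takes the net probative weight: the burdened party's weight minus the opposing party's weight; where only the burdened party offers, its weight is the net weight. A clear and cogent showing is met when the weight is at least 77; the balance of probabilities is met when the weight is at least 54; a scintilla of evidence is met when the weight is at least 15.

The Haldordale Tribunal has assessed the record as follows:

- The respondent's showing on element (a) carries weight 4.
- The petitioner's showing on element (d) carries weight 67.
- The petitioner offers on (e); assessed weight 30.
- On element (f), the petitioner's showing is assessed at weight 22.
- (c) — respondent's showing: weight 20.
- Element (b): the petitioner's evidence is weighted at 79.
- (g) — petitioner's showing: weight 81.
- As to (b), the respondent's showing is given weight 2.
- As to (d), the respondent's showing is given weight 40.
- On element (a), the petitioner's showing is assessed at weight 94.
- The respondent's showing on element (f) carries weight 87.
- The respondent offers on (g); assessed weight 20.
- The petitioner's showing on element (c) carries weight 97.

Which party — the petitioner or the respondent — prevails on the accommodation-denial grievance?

petitioner

Stage 1 (petitioner, a clear and cogent showing, weight is at least 77): (a) net 94−4=90 ≥ 77 — meets; (b) net 79−2=77 ≥ 77 — meets; (c) net 97−20=77 ≥ 77 — meets.
  Stage 1 carried; the burden remains with the petitioner.
Stage 2 (petitioner, a scintilla of evidence, weight is at least 15): (d) net 67−40=27 ≥ 15 — meets; (e) 30 ≥ 15 — meets.
  All elements met. The burden passes to the respondent.
Stage 3 (respondent, the balance of probabilities, weight is at least 54): (f) net 87−22=65 ≥ 54 — meets.
  The respondent carries Stage 3; the petitioner now bears the burden.
Stage 4 (petitioner, the balance of probabilities, weight is at least 54): (g) net 81−20=61 ≥ 54 — meets.
  The petitioner carries the last stage.
With every stage satisfied, the petitioner prevails.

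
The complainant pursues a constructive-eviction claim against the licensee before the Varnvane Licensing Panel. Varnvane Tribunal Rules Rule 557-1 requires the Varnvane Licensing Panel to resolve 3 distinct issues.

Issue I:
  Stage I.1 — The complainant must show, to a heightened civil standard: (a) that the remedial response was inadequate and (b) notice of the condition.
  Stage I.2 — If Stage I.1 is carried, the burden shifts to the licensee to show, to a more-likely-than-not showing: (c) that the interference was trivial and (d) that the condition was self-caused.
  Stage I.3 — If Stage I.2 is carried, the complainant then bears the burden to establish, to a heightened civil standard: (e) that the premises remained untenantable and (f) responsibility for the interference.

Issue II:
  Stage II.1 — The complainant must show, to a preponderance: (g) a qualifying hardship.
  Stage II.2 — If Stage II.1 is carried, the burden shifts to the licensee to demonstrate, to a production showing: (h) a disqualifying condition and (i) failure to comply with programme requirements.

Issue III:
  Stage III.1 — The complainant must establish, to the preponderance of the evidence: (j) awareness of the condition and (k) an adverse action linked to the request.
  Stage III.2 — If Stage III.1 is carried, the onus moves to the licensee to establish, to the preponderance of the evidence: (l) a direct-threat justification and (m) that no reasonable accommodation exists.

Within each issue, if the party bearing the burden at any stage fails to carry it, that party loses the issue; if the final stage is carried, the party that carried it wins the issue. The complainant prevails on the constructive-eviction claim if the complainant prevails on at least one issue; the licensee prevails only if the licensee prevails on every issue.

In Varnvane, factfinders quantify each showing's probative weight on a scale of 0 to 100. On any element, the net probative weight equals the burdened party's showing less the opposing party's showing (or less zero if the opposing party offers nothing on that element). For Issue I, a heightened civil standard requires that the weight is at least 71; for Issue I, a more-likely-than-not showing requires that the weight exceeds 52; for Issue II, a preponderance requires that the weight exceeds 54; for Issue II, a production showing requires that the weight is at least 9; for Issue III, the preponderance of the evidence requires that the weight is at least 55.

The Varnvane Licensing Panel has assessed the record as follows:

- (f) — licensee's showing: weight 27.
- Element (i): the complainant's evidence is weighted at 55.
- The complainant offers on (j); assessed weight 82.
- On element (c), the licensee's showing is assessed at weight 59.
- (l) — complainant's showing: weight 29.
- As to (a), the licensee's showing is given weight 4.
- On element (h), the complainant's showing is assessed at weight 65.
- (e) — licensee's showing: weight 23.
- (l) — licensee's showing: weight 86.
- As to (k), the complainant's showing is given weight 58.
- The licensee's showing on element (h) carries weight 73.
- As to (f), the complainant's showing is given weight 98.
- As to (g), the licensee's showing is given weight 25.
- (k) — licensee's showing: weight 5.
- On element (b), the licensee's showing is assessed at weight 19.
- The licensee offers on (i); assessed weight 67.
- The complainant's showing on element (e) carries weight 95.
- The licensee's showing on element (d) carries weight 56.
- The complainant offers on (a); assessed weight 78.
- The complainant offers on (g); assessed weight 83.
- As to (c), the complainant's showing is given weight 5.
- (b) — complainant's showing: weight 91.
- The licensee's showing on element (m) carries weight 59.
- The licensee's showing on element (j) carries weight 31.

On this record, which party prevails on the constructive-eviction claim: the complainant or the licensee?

— Issue I —
Stage I.1 — burden on complainant; standard: a heightened civil standard (weight is at least 71).
    (a): 78 − 4 = 74 ≥ 71 [met]
    (b): 91 − 19 = 72 ≥ 71 [met]
  The complainant carries Stage I.1; the licensee now bears the burden.
Stage I.2 — burden on licensee; standard: a more-likely-than-not showing (weight exceeds 52).
    (c): 59 − 5 = 54 > 52 [met]
    (d): 56 > 52 [met]
  All elements met. The burden passes to the complainant.
Stage I.3 — burden on complainant; standard: a heightened civil standard (weight is at least 71).
    (e): 95 − 23 = 72 ≥ 71 [met]
    (f): 98 − 27 = 71 ≥ 71 [met]
  The complainant carries the last stage.
With every stage satisfied, the complainant prevails on this issue.
— Issue II —
Stage II.1 (complainant, a preponderance, weight exceeds 54): (g) net 83−25=58 > 54 — meets.
  Stage II.1 carried; the burden shifts to the licensee.
Stage II.2 (licensee, a production showing, weight is at least 9): (h) net 73−65=8 < 9 — fails; (i) net 67−55=12 ≥ 9 — meets.
  Stage II.2 not carried; the licensee fails its burden.
The complainant prevails on this issue.
— Issue III —
At Stage III.1 the complainant must meet the preponderance of the evidence (weight is at least 55): on (j) the weight is 82 less the opposing 31 gives net 51, which does not reach 55, so (j) does not meet the standard; on (k) the weight is 58 less the opposing 5 gives net 53, < 55, so (k) does not meet the standard.
  Not every element is met, so the complainant fails to carry Stage III.1.
The analysis ends at Stage III.1; the licensee prevails on this issue.
Per-issue: Issue I → complainant; Issue II → complainant; Issue III → licensee. The complainant must prevail on at least one issue; overall, the complainant prevails.

complainant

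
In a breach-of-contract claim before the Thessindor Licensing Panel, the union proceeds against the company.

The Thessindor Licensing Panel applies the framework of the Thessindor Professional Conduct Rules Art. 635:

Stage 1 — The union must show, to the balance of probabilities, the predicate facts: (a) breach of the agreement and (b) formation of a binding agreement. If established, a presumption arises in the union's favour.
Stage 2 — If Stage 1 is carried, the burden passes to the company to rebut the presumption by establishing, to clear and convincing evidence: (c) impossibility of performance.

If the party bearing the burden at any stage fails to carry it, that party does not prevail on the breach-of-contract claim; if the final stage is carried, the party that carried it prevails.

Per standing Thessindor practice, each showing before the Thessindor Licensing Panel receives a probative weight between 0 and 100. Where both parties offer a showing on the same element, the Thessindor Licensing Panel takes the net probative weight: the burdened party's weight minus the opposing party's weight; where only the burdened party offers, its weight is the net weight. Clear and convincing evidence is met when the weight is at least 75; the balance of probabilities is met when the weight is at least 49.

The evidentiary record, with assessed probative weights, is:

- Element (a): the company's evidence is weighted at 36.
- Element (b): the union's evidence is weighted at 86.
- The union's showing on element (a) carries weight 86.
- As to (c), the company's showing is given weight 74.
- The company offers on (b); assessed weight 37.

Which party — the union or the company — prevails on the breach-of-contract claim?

union

Stage 1 — burden on union; standard: the balance of probabilities (weight is at least 49).
    (a): 86 − 36 = 50 ≥ 49 [met]
    (b): 86 − 37 = 49 ≥ 49 [met]
  All elements met. The burden passes to the company.
Stage 2 — burden on company; standard: clear and convincing evidence (weight is at least 75).
    (c): 74 < 75 [not met]
  Not every element is met, so the company fails to carry Stage 2.
The analysis ends at Stage 2; the union prevails.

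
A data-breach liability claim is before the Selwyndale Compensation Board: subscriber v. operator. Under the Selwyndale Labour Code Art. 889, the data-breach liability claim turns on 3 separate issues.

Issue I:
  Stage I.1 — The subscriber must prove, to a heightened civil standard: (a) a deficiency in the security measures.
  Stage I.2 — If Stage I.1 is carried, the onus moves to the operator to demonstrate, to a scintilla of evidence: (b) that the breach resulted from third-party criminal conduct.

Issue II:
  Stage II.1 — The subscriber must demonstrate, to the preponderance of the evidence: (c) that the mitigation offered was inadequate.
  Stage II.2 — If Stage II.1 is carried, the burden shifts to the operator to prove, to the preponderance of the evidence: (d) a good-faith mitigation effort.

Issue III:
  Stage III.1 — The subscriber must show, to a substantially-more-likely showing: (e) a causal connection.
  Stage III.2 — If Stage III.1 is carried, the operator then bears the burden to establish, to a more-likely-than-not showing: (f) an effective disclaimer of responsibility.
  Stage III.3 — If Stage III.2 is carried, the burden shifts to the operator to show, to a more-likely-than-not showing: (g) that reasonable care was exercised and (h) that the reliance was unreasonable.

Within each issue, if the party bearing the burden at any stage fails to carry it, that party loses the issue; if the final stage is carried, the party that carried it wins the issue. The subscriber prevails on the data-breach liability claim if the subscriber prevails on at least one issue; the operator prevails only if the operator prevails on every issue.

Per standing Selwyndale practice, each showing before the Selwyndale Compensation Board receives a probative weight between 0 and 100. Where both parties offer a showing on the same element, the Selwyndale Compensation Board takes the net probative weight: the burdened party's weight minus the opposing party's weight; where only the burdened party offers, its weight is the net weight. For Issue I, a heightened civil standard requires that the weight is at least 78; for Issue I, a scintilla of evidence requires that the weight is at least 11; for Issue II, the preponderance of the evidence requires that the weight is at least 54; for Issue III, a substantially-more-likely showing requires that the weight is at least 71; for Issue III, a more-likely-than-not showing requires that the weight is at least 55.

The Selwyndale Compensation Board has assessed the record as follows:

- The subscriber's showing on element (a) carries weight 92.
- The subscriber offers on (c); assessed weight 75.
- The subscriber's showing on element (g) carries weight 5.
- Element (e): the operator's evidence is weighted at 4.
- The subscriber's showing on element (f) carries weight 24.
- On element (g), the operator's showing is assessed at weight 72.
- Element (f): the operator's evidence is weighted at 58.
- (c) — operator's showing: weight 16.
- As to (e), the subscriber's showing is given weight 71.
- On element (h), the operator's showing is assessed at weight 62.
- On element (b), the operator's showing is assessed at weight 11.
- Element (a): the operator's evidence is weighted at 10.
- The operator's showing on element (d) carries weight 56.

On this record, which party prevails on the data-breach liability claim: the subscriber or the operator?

operator

— Issue I —
At Stage I.1 the subscriber must meet a heightened civil standard (weight is at least 78): on (a) the weight is 92 less the opposing 10 gives net 82, ≥ 78, so (a) meets the standard.
  The subscriber carries Stage I.1; the operator now bears the burden.
At Stage I.2 the operator must meet a scintilla of evidence (weight is at least 11): on (b) the weight is 11, ≥ 11, so (b) meets the standard.
  The operator carries the last stage.
With every stage satisfied, the operator prevails on this issue.
— Issue II —
At Stage II.1 the subscriber must meet the preponderance of the evidence (weight is at least 54): on (c) the weight is 75 less the opposing 16 gives net 59, ≥ 54, so (c) meets the standard.
  Stage II.1 is satisfied; the onus moves to the operator.
At Stage II.2 the operator must meet the preponderance of the evidence (weight is at least 54): on (d) the weight is 56, ≥ 54, so (d) meets the standard.
  Stage II.2 carried; the final stage is satisfied.
Every stage carried; the operator prevails on this issue.
— Issue III —
Stage III.1 — burden on subscriber; standard: a substantially-more-likely showing (weight is at least 71).
    (e): 71 − 4 = 67 < 71 [not met]
  Stage III.1 not carried; the subscriber fails its burden.
So the operator prevails on this issue.
Per-issue: Issue I → operator; Issue II → operator; Issue III → operator. The subscriber must prevail on at least one issue; overall, the operator prevails.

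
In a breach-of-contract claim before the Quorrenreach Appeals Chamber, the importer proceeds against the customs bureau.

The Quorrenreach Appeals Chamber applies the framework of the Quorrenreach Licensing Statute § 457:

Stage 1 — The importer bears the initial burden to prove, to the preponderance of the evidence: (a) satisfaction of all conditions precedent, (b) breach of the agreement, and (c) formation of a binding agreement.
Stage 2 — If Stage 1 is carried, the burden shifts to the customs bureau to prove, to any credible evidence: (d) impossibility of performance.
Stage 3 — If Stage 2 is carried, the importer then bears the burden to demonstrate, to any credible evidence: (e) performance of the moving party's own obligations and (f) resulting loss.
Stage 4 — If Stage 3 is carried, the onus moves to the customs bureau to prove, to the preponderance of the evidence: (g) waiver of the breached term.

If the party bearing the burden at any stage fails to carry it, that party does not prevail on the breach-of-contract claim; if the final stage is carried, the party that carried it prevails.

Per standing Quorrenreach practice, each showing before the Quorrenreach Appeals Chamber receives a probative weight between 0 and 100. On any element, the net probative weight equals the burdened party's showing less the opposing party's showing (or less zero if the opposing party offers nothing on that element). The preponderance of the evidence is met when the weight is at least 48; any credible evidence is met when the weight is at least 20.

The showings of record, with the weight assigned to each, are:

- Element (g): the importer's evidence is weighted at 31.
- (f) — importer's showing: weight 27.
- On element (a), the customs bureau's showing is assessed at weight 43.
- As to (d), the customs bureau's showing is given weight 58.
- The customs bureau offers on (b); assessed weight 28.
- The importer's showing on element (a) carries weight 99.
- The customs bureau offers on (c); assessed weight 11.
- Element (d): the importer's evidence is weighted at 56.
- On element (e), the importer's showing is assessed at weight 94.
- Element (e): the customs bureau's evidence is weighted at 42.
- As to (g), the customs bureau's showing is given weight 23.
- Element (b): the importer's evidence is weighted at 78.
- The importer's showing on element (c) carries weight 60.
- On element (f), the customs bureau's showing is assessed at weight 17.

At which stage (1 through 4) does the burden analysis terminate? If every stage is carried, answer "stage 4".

stage 2

At Stage 1 the importer must meet the preponderance of the evidence (weight is at least 48): on (a) the weight is 99 less the opposing 43 gives net 56, ≥ 48, so (a) meets the standard; on (b) the weight is 78 less the opposing 28 gives net 50, ≥ 48, so (b) meets the standard; on (c) the weight is 60 less the opposing 11 gives net 49, which does reach 48, so (c) meets the standard.
  All elements met. The burden passes to the customs bureau.
At Stage 2 the customs bureau must meet any credible evidence (weight is at least 20): on (d) the weight is 58 less the opposing 56 gives net 2, which does not reach 20, so (d) does not meet the standard.
  Stage 2 not carried; the customs bureau fails its burden.
The analysis ends at Stage 2; the importer prevails.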